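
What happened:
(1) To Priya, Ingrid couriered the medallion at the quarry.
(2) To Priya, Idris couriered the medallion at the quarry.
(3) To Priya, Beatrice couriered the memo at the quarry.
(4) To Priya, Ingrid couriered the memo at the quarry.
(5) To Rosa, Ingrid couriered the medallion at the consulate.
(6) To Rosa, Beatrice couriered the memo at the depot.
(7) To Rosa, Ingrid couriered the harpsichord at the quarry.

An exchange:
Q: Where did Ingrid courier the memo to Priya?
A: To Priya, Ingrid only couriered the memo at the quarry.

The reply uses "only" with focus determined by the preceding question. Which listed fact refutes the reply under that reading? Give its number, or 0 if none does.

0

The question "Where did ...?" targets the setting, so in the reply the focus falls on "at the quarry".
So "only" ranges over settings; the rest (Ingrid as agent and the memo as thing and Priya as recipient) is presupposed.
No listed fact shares that background with another setting. Nothing contradicts the reply.
(Fact (1) would refute a reading with focus on the thing — but that is not what the question asks.)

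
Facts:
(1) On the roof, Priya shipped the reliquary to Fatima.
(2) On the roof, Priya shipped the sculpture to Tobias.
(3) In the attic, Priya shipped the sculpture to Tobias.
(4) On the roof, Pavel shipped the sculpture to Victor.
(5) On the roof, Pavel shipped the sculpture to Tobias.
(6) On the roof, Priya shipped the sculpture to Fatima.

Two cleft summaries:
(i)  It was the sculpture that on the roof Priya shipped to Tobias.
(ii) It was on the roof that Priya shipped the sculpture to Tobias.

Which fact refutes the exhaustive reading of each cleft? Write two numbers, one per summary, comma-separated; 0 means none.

Summary (i) focuses "the sculpture" (the thing); background Priya as agent and Tobias as recipient and on the roof as setting. No fact matches that background with a different thing, so 0.
Summary (ii) focuses "on the roof" (the setting); background Priya as agent and the sculpture as thing and Tobias as recipient. Fact (3) matches that background with setting = in the attic — refutes (ii).

0, 3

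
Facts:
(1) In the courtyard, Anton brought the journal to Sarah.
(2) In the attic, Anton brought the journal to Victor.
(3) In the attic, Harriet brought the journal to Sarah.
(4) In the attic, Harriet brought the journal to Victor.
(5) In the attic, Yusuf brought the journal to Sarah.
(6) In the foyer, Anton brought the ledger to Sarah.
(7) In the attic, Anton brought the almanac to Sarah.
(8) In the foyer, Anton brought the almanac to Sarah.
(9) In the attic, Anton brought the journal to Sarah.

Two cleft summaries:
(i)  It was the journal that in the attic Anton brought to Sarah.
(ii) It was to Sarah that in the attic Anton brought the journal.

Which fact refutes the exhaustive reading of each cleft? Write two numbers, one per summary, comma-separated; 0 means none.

Summary (i) focuses "the journal" (the thing); background same agent, recipient, setting (Anton / Sarah / in the attic). Fact (7) matches that background with thing = the almanac — refutes (i).
Summary (ii) focuses "Sarah" (the recipient); background same agent, thing, setting (Anton / the journal / in the attic). Fact (2) matches that background with recipient = Victor — refutes (ii).

7, 2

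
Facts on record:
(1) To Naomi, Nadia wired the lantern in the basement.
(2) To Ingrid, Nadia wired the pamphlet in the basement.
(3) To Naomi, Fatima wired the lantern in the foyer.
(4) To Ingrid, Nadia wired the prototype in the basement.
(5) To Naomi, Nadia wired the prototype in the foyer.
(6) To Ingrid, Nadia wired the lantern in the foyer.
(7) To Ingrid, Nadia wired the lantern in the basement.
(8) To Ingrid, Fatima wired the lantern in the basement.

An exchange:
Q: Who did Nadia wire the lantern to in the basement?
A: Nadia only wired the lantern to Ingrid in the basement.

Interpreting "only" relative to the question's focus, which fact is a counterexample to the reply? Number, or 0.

1

Answering "Who did ... to ...?" puts focus on the recipient — here, "Ingrid".
"Only" then excludes alternative recipients while the background — Nadia as agent and the lantern as thing and in the basement as setting — is held fixed.
Fact (1) keeps Nadia as agent and the lantern as thing and in the basement as setting but has recipient = Naomi; that refutes the reply.
(Fact (6) would refute a reading with focus on the setting — but that is not what the question asks.)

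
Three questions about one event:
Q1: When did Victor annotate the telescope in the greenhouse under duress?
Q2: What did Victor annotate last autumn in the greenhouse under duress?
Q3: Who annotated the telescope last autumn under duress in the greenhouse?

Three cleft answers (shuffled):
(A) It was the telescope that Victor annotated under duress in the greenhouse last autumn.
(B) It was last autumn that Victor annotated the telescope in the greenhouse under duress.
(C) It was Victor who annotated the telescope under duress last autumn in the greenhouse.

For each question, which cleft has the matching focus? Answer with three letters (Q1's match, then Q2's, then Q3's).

Q1 asks about the time; cleft (B) focuses "last autumn", which is the time — so Q1 → B.
Q2 asks about the direct object; cleft (A) focuses "the telescope", which is the direct object — so Q2 → A.
Q3 asks about the subject (agent); cleft (C) focuses "Victor", which is the subject (agent) — so Q3 → C.
Mapping: Q1→B, Q2→A, Q3→C.

BAC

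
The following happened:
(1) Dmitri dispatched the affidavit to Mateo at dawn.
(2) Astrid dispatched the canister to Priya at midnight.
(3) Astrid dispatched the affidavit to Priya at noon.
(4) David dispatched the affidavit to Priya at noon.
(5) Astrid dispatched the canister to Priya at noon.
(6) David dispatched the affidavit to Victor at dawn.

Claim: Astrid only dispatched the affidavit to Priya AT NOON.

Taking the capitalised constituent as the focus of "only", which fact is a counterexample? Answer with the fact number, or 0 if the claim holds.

Focus (in capitals) is "at noon" — the setting. "Only" excludes alternative settings while holding fixed same agent, thing, recipient (Astrid / the affidavit / Priya).
Every other fact changes something in the background, not just the setting. Nothing refutes the claim.

0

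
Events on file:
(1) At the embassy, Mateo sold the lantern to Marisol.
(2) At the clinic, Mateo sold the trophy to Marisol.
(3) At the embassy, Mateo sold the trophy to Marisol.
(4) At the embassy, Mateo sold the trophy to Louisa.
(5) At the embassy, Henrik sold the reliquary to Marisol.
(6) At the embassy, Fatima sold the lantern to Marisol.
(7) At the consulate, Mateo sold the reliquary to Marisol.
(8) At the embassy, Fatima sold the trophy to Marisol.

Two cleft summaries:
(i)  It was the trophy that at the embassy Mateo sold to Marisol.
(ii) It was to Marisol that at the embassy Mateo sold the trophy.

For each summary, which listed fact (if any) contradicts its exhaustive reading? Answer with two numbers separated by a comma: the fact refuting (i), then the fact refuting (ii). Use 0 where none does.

1, 4

Summary (i) focuses "the trophy" (the thing); background agent = Mateo, recipient = Marisol, setting = at the embassy. Fact (1) matches that background with thing = the lantern — refutes (i).
Summary (ii) focuses "Marisol" (the recipient); background agent = Mateo, thing = the trophy, setting = at the embassy. Fact (4) matches that background with recipient = Louisa — refutes (ii).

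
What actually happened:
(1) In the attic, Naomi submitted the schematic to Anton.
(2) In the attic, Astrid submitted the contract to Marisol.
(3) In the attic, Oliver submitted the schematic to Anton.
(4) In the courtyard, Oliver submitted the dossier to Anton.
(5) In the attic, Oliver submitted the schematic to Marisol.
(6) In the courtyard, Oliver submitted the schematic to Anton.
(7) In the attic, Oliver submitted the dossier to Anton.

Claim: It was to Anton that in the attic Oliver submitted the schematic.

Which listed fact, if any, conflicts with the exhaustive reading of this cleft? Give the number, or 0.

Focus of the cleft: "Anton" (the recipient). Presupposed background: same agent, thing, setting (Oliver / the schematic / in the attic).
The exhaustive reading says no other recipient fits that background.
But fact (5) also has same agent, thing, setting (Oliver / the schematic / in the attic), with recipient = Marisol — so the exhaustive reading fails.

5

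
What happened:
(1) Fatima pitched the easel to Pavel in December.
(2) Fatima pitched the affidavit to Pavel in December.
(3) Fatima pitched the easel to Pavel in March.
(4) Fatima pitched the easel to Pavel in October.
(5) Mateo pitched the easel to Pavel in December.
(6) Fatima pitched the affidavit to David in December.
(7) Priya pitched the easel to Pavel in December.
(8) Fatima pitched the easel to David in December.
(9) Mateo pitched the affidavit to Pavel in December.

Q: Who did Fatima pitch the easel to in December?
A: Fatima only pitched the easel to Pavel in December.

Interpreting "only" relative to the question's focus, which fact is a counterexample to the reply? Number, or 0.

The question "Who did ... to ...?" targets the recipient, so in the reply the focus falls on "Pavel".
So "only" ranges over recipients; the rest (Fatima as agent and the easel as thing and in December as setting) is presupposed.
Fact (8) shares the background with a different recipient (David) — counterexample.
(Fact (3) would refute a reading with focus on the setting — but that is not what the question asks.)

8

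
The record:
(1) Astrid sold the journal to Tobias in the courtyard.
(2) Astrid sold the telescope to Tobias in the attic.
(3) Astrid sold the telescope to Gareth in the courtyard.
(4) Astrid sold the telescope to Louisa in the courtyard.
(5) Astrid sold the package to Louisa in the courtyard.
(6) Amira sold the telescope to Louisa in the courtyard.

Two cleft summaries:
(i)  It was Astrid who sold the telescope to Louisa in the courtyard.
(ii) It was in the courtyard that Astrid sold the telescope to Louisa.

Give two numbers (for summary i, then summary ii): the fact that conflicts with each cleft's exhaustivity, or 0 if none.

6, 0

(i): focus "Astrid". Looking for same thing, recipient, setting (the telescope / Louisa / in the courtyard) with some other agent — fact (6) has Amira there. Refuted.
(ii): focus "in the courtyard". No fact shares same agent, thing, recipient (Astrid / the telescope / Louisa) with a different setting. 0.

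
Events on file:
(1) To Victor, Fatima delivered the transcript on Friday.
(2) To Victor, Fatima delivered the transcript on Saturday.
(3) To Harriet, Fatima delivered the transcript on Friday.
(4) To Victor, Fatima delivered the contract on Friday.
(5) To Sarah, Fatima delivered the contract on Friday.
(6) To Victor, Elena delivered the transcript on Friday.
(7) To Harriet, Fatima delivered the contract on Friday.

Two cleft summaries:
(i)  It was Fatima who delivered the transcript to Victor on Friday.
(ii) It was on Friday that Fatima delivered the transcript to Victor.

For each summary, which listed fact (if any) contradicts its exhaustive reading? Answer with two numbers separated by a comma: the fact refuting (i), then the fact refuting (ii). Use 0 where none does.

(i): focus "Fatima". Looking for same thing, recipient, setting (the transcript / Victor / on Friday) with some other agent — fact (6) has Elena there. Refuted.
(ii): focus "on Friday". Looking for same agent, thing, recipient (Fatima / the transcript / Victor) with some other setting — fact (2) has on Saturday there. Refuted.

6, 2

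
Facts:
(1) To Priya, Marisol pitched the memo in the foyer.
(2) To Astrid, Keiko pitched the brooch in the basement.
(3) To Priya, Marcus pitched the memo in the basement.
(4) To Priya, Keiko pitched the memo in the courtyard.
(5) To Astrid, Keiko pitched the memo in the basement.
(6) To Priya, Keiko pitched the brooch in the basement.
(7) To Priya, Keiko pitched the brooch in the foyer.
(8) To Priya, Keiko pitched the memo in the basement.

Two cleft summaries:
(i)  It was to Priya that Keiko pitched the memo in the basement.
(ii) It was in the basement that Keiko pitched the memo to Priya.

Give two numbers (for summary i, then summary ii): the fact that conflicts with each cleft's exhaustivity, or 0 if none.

5, 4

Summary (i) focuses "Priya" (the recipient); background same agent, thing, setting (Keiko / the memo / in the basement). Fact (5) matches that background with recipient = Astrid — refutes (i).
Summary (ii) focuses "in the basement" (the setting); background same agent, thing, recipient (Keiko / the memo / Priya). Fact (4) matches that background with setting = in the courtyard — refutes (ii).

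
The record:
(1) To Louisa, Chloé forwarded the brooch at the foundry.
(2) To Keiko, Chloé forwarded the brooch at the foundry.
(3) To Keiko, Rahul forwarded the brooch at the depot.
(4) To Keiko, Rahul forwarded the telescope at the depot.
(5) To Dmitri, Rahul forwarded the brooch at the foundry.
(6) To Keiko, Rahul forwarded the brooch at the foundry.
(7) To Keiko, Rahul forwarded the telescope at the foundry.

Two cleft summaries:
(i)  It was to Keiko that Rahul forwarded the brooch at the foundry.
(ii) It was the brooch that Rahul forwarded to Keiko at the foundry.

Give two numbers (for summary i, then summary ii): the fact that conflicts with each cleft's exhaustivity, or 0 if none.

5, 7

Summary (i) focuses "Keiko" (the recipient); background same agent, thing, setting (Rahul / the brooch / at the foundry). Fact (5) matches that background with recipient = Dmitri — refutes (i).
Summary (ii) focuses "the brooch" (the thing); background same agent, recipient, setting (Rahul / Keiko / at the foundry). Fact (7) matches that background with thing = the telescope — refutes (ii).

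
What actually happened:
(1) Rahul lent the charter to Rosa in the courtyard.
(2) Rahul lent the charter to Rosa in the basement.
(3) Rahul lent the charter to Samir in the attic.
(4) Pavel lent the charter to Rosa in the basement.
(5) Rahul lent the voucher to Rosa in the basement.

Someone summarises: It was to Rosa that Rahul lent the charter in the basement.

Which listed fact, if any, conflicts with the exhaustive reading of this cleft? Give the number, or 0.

The cleft puts "Rosa" in focus and presupposes the open proposition with same agent, thing, setting (Rahul / the charter / in the basement).
Exhaustivity: Rosa is the only recipient satisfying that background.
No listed fact matches the background with a different recipient. Exhaustivity holds.

0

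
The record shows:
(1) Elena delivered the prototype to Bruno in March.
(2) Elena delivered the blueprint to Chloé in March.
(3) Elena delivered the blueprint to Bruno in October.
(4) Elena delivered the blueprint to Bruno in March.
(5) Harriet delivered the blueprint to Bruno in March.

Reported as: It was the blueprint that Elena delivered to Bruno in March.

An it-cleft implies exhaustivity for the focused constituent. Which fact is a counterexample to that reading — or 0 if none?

Focus of the cleft: "the blueprint" (the thing). Presupposed background: same agent, recipient, setting (Elena / Bruno / in March).
The exhaustive reading says no other thing fits that background.
But fact (1) also has same agent, recipient, setting (Elena / Bruno / in March), with thing = the prototype — so the exhaustive reading fails.

1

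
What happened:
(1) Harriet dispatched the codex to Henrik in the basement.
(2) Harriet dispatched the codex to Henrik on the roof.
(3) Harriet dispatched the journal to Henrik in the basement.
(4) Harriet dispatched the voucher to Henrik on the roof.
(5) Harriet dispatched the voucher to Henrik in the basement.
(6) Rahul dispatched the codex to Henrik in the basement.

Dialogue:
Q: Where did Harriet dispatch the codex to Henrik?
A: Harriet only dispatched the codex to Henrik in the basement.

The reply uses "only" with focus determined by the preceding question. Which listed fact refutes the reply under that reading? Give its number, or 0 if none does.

Answering "Where did ...?" puts focus on the setting — here, "in the basement".
"Only" then excludes alternative settings while the background — Harriet as agent and the codex as thing and Henrik as recipient — is held fixed.
Fact (2) shares the background with a different setting (on the roof) — counterexample.
(Fact (3) would refute a reading with focus on the thing — but that is not what the question asks.)

2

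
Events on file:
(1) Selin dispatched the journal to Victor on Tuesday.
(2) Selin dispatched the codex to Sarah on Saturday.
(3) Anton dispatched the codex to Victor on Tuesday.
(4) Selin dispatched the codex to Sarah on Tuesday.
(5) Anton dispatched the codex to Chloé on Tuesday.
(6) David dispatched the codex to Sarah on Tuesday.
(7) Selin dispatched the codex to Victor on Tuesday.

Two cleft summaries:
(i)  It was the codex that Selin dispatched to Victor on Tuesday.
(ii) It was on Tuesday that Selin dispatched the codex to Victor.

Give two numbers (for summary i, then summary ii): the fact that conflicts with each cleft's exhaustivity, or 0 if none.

1, 0

Summary (i) focuses "the codex" (the thing); background agent = Selin, recipient = Victor, setting = on Tuesday. Fact (1) matches that background with thing = the journal — refutes (i).
Summary (ii) focuses "on Tuesday" (the setting); background agent = Selin, thing = the codex, recipient = Victor. No fact matches that background with a different setting, so 0.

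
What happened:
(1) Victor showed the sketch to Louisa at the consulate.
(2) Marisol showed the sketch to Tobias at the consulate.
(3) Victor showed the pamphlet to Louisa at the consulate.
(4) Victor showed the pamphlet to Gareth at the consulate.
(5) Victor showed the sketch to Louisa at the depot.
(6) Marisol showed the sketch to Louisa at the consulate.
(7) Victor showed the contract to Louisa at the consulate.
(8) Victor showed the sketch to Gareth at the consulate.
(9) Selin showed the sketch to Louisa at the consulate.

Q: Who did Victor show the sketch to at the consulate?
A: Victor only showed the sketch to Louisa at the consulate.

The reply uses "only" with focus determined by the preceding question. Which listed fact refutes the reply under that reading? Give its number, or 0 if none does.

8

The question "Who did ... to ...?" targets the recipient, so in the reply the focus falls on "Louisa".
So "only" ranges over recipients; the rest (Victor as agent and the sketch as thing and at the consulate as setting) is presupposed.
Fact (8) shares the background with a different recipient (Gareth) — counterexample.
(Fact (3) would refute a reading with focus on the thing — but that is not what the question asks.)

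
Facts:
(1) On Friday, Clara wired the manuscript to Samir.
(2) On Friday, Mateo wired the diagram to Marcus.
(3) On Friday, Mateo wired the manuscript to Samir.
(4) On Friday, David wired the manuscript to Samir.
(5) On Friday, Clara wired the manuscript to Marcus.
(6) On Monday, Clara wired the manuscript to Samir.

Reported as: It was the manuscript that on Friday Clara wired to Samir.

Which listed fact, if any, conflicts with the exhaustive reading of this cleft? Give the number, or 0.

0

The cleft puts "the manuscript" in focus and presupposes the open proposition with Clara as agent and Samir as recipient and on Friday as setting.
Exhaustivity: the manuscript is the only thing satisfying that background.
Every other fact differs from the presupposition on some backgrounded slot, so none challenges the exhaustivity.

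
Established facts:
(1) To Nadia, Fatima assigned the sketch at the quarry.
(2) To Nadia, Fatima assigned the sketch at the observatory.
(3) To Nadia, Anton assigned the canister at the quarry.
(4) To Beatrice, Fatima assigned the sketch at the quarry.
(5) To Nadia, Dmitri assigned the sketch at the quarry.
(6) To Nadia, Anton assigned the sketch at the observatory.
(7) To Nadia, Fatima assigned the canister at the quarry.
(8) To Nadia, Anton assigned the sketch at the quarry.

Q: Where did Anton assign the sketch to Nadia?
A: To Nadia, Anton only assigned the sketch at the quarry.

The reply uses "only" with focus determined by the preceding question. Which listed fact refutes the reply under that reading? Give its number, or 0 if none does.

Answering "Where did ...?" puts focus on the setting — here, "at the quarry".
So "only" ranges over settings; the rest (Anton as agent and the sketch as thing and Nadia as recipient) is presupposed.
Fact (6) keeps Anton as agent and the sketch as thing and Nadia as recipient but has setting = at the observatory; that refutes the reply.
(Fact (3) would refute a reading with focus on the thing — but that is not what the question asks.)

6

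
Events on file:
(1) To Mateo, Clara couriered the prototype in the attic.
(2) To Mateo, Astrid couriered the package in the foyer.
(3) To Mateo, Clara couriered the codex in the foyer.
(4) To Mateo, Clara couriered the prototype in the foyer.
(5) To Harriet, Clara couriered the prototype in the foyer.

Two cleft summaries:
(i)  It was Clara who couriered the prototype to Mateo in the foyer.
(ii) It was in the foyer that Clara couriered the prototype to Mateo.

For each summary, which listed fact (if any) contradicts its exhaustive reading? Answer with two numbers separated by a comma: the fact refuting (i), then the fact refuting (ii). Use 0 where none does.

0, 1

(i): focus "Clara". No fact shares thing = the prototype, recipient = Mateo, setting = in the foyer with a different agent. 0.
(ii): focus "in the foyer". Looking for agent = Clara, thing = the prototype, recipient = Mateo with some other setting — fact (1) has in the attic there. Refuted.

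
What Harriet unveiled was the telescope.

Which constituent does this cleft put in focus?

In a pseudo-cleft "What ... was X", the post-copular constituent X is the focus.
Here the focus is "the telescope". The backgrounded (presupposed) material includes "Harriet".

the telescope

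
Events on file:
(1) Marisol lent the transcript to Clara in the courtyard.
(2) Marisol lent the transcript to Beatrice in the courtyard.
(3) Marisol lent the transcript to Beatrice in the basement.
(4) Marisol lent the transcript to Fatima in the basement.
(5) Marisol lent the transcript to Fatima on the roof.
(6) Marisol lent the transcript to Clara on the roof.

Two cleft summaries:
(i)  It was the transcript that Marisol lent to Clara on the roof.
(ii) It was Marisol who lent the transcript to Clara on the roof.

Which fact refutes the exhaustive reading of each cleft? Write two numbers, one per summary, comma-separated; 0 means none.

0, 0

Summary (i) focuses "the transcript" (the thing); background same agent, recipient, setting (Marisol / Clara / on the roof). No fact matches that background with a different thing, so 0.
Summary (ii) focuses "Marisol" (the agent); background same thing, recipient, setting (the transcript / Clara / on the roof). No fact matches that background with a different agent, so 0.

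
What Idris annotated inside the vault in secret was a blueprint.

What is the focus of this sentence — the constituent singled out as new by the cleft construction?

In a pseudo-cleft "What ... was X", the post-copular constituent X is the focus.
Here the focus is "a blueprint". The backgrounded (presupposed) material includes "Idris", "inside the vault" and "in secret".

a blueprint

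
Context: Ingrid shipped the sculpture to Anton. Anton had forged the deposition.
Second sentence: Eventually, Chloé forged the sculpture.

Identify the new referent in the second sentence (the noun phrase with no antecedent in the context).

"the sculpture" in the second sentence is given — already mentioned in the context.
"Chloé" has no antecedent in the context; it is discourse-new.

Chloé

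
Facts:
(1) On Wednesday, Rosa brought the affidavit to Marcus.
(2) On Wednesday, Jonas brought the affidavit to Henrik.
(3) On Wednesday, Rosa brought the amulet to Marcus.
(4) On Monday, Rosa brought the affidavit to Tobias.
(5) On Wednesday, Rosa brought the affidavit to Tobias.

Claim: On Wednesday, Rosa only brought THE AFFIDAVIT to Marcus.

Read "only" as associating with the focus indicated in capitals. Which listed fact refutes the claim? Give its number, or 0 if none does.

3

Focus (in capitals) is "the affidavit" — the thing. "Only" excludes alternative things while holding fixed agent = Rosa, recipient = Marcus, setting = on Wednesday.
Fact (3) matches on agent = Rosa, recipient = Marcus, setting = on Wednesday, but has thing = the amulet instead. That refutes the claim.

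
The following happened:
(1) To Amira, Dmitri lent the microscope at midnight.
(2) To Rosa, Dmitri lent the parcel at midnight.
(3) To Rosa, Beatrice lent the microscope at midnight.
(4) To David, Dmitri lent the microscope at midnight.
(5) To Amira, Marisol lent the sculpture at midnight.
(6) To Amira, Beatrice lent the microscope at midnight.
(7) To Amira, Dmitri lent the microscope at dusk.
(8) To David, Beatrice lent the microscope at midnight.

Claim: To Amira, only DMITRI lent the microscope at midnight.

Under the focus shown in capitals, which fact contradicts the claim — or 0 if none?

The capitals mark "Dmitri" as focus. So "only" rules out other agents, with the rest (the microscope as thing and Amira as recipient and at midnight as setting) as background.
Fact (6) shares the background but differs in agent (Beatrice) — a counterexample.

6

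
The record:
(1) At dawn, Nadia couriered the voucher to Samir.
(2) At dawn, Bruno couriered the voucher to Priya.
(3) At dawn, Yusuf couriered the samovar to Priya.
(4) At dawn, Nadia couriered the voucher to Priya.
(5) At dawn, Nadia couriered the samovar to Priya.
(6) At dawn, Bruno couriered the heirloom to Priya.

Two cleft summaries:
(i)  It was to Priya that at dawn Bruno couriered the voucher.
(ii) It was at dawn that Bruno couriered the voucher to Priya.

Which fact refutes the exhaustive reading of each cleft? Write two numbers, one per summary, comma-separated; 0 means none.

0, 0

(i): focus "Priya". No fact shares agent = Bruno, thing = the voucher, setting = at dawn with a different recipient. 0.
(ii): focus "at dawn". No fact shares agent = Bruno, thing = the voucher, recipient = Priya with a different setting. 0.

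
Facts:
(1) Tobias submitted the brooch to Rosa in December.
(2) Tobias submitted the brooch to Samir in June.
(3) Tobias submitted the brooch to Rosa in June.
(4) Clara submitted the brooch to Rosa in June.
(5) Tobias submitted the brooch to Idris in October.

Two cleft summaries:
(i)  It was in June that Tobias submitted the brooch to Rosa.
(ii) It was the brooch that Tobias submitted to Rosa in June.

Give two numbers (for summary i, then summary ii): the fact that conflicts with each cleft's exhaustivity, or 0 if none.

1, 0

(i): focus "in June". Looking for Tobias as agent and the brooch as thing and Rosa as recipient with some other setting — fact (1) has in December there. Refuted.
(ii): focus "the brooch". No fact shares Tobias as agent and Rosa as recipient and in June as setting with a different thing. 0.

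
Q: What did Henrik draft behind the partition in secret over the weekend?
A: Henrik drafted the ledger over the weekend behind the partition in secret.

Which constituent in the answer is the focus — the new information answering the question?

The wh-word "what" asks about the direct object.
In the answer, "Henrik", "in secret", "behind the partition" and "over the weekend" are given — repeated from the question.
The constituent filling the direct object gap is "the ledger"; that is the focus and would carry nuclear stress.

the ledger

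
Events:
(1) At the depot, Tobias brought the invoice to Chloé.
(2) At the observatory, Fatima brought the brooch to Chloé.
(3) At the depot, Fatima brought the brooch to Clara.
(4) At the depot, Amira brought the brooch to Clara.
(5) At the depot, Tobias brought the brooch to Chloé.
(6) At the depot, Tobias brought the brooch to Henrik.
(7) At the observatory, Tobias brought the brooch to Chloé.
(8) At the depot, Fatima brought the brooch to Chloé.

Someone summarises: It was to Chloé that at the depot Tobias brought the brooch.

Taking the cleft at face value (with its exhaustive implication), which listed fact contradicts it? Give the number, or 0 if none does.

6

Focus of the cleft: "Chloé" (the recipient). Presupposed background: same agent, thing, setting (Tobias / the brooch / at the depot).
The exhaustive reading says no other recipient fits that background.
But fact (6) also has same agent, thing, setting (Tobias / the brooch / at the depot), with recipient = Henrik — so the exhaustive reading fails.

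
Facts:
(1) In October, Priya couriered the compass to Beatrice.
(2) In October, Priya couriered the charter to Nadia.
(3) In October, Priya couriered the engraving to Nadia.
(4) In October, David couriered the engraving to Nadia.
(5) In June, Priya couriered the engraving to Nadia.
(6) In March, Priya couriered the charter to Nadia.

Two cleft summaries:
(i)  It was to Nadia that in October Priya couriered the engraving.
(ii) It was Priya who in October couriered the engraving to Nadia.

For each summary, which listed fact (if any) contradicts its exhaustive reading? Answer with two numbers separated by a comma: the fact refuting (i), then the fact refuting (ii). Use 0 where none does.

Summary (i) focuses "Nadia" (the recipient); background Priya as agent and the engraving as thing and in October as setting. No fact matches that background with a different recipient, so 0.
Summary (ii) focuses "Priya" (the agent); background the engraving as thing and Nadia as recipient and in October as setting. Fact (4) matches that background with agent = David — refutes (ii).

0, 4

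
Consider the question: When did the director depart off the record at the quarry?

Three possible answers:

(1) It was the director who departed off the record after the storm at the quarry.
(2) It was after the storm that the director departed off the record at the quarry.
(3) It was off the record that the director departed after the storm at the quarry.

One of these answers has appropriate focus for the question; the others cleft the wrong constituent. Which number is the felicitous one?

The question word "when" targets the time.
Option (1) clefts "the director" — the subject (agent), not what was asked.
Option (2) clefts "after the storm" — that matches what the question asks about.
Option (3) clefts "off the record" — the manner, not what was asked.
So the congruent reply is (2).

2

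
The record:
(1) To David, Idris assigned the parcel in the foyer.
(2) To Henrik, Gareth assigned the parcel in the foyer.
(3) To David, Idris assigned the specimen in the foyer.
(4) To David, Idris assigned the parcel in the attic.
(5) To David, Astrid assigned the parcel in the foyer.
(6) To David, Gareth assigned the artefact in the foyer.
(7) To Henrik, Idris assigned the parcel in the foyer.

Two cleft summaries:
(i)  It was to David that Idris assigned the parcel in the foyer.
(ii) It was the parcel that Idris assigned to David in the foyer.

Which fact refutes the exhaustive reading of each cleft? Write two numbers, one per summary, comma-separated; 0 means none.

7, 3

(i): focus "David". Looking for agent = Idris, thing = the parcel, setting = in the foyer with some other recipient — fact (7) has Henrik there. Refuted.
(ii): focus "the parcel". Looking for agent = Idris, recipient = David, setting = in the foyer with some other thing — fact (3) has the specimen there. Refuted.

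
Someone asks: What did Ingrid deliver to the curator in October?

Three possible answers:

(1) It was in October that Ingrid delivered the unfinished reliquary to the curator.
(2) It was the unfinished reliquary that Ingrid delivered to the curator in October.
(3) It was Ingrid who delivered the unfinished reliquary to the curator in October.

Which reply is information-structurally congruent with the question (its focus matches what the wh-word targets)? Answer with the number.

The question word "what" targets the direct object.
Option (1) clefts "in October" — the time, not what was asked.
Option (2) clefts "the unfinished reliquary" — that matches what the question asks about.
Option (3) clefts "Ingrid" — the subject (agent), not what was asked.
So the congruent reply is (2).

2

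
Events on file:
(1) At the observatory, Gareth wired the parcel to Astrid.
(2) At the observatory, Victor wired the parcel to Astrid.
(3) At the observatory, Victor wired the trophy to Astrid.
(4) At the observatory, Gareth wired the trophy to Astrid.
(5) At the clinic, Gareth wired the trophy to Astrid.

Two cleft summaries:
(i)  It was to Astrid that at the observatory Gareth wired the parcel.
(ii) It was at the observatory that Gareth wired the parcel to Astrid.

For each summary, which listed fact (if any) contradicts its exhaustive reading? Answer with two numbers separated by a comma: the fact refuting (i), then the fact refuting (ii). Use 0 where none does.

0, 0

Summary (i) focuses "Astrid" (the recipient); background same agent, thing, setting (Gareth / the parcel / at the observatory). No fact matches that background with a different recipient, so 0.
Summary (ii) focuses "at the observatory" (the setting); background same agent, thing, recipient (Gareth / the parcel / Astrid). No fact matches that background with a different setting, so 0.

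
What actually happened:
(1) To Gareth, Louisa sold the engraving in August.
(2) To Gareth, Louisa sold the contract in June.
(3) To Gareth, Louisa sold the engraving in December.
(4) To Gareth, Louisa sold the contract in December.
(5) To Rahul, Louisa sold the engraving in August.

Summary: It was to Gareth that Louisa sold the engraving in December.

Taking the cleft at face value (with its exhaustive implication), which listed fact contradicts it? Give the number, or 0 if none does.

Focus of the cleft: "Gareth" (the recipient). Presupposed background: Louisa as agent and the engraving as thing and in December as setting.
Exhaustivity: Gareth is the only recipient satisfying that background.
No listed fact matches the background with a different recipient. Exhaustivity holds.

0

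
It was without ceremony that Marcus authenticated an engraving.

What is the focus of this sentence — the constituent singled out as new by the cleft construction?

without ceremony

In an it-cleft "It was X that/who ...", the clefted constituent X is the focus; the that/who-clause expresses the presupposed open proposition.
Here the focus is "without ceremony". The backgrounded (presupposed) material includes "Marcus" and "an engraving".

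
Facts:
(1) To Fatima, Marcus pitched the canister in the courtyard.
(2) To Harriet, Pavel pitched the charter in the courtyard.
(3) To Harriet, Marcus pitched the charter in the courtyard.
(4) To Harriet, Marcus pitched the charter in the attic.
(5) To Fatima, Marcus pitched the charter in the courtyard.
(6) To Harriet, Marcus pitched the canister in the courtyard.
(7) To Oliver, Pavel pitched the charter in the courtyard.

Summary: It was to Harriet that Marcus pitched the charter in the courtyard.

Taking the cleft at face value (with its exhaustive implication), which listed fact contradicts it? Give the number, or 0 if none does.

Focus of the cleft: "Harriet" (the recipient). Presupposed background: agent = Marcus, thing = the charter, setting = in the courtyard.
The exhaustive reading says no other recipient fits that background.
Fact (5) shares the background but with recipient = Fatima; exhaustivity is violated.

5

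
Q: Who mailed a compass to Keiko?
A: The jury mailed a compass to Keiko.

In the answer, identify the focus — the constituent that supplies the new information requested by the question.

the jury

The wh-word "who" asks about the subject (agent).
In the answer, "a compass" and "to Keiko" are given — repeated from the question.
The constituent filling the subject (agent) gap is "the jury"; that is the focus and would carry nuclear stress.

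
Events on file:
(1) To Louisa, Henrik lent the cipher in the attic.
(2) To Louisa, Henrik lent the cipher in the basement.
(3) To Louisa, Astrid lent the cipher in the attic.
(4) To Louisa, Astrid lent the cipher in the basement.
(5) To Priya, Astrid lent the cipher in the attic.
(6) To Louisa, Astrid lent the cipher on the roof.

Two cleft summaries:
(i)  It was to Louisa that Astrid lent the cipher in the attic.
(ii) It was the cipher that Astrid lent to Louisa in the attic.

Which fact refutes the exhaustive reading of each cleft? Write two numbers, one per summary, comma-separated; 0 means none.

5, 0

(i): focus "Louisa". Looking for Astrid as agent and the cipher as thing and in the attic as setting with some other recipient — fact (5) has Priya there. Refuted.
(ii): focus "the cipher". No fact shares Astrid as agent and Louisa as recipient and in the attic as setting with a different thing. 0.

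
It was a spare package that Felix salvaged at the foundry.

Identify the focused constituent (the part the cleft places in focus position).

In an it-cleft "It was X that/who ...", the clefted constituent X is the focus; the that/who-clause expresses the presupposed open proposition.
Here the focus is "a spare package". The backgrounded (presupposed) material includes "Felix" and "at the foundry".

a spare package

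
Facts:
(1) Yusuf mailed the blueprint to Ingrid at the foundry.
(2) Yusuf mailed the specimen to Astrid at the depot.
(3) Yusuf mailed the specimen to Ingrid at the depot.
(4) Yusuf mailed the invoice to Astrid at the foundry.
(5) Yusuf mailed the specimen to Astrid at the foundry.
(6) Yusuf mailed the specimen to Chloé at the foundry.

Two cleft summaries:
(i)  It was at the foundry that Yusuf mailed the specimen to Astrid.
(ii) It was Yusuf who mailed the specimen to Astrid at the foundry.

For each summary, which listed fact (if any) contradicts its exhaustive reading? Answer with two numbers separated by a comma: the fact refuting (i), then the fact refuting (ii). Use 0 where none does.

2, 0

(i): focus "at the foundry". Looking for Yusuf as agent and the specimen as thing and Astrid as recipient with some other setting — fact (2) has at the depot there. Refuted.
(ii): focus "Yusuf". No fact shares the specimen as thing and Astrid as recipient and at the foundry as setting with a different agent. 0.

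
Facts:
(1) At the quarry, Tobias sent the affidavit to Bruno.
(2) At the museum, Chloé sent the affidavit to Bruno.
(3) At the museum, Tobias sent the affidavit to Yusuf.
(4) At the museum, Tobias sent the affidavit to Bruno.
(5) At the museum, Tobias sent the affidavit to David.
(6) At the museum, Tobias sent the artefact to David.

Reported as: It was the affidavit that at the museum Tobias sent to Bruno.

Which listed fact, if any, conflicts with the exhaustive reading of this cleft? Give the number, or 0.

The cleft puts "the affidavit" in focus and presupposes the open proposition with Tobias as agent and Bruno as recipient and at the museum as setting.
The exhaustive reading says no other thing fits that background.
Every other fact differs from the presupposition on some backgrounded slot, so none challenges the exhaustivity.

0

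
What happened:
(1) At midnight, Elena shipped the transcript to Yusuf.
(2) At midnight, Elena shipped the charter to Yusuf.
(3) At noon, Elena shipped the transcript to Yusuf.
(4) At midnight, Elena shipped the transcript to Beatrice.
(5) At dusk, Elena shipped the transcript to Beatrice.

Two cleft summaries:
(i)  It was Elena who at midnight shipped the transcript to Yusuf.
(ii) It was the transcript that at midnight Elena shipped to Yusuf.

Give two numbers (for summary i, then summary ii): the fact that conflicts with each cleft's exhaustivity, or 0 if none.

0, 2

Summary (i) focuses "Elena" (the agent); background same thing, recipient, setting (the transcript / Yusuf / at midnight). No fact matches that background with a different agent, so 0.
Summary (ii) focuses "the transcript" (the thing); background same agent, recipient, setting (Elena / Yusuf / at midnight). Fact (2) matches that background with thing = the charter — refutes (ii).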